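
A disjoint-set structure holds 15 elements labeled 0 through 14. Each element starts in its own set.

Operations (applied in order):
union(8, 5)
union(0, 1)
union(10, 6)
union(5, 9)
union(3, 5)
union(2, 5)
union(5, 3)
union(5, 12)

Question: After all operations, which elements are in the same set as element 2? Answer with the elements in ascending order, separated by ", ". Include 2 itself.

Answer: 2, 3, 5, 8, 9, 12

Derivation:
Step 1: union(8, 5) -> merged; set of 8 now {5, 8}
Step 2: union(0, 1) -> merged; set of 0 now {0, 1}
Step 3: union(10, 6) -> merged; set of 10 now {6, 10}
Step 4: union(5, 9) -> merged; set of 5 now {5, 8, 9}
Step 5: union(3, 5) -> merged; set of 3 now {3, 5, 8, 9}
Step 6: union(2, 5) -> merged; set of 2 now {2, 3, 5, 8, 9}
Step 7: union(5, 3) -> already same set; set of 5 now {2, 3, 5, 8, 9}
Step 8: union(5, 12) -> merged; set of 5 now {2, 3, 5, 8, 9, 12}
Component of 2: {2, 3, 5, 8, 9, 12}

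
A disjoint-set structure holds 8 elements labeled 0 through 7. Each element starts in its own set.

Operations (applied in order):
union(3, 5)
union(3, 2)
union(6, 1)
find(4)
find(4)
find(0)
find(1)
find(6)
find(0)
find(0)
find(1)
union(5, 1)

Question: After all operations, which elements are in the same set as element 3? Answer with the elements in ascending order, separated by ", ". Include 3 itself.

Answer: 1, 2, 3, 5, 6

Derivation:
Step 1: union(3, 5) -> merged; set of 3 now {3, 5}
Step 2: union(3, 2) -> merged; set of 3 now {2, 3, 5}
Step 3: union(6, 1) -> merged; set of 6 now {1, 6}
Step 4: find(4) -> no change; set of 4 is {4}
Step 5: find(4) -> no change; set of 4 is {4}
Step 6: find(0) -> no change; set of 0 is {0}
Step 7: find(1) -> no change; set of 1 is {1, 6}
Step 8: find(6) -> no change; set of 6 is {1, 6}
Step 9: find(0) -> no change; set of 0 is {0}
Step 10: find(0) -> no change; set of 0 is {0}
Step 11: find(1) -> no change; set of 1 is {1, 6}
Step 12: union(5, 1) -> merged; set of 5 now {1, 2, 3, 5, 6}
Component of 3: {1, 2, 3, 5, 6}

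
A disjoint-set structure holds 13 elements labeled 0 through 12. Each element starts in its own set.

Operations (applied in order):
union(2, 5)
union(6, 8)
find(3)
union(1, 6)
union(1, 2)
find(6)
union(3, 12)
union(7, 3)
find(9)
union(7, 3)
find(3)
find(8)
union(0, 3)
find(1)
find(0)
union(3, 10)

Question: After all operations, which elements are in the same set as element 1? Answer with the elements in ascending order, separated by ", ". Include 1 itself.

Answer: 1, 2, 5, 6, 8

Derivation:
Step 1: union(2, 5) -> merged; set of 2 now {2, 5}
Step 2: union(6, 8) -> merged; set of 6 now {6, 8}
Step 3: find(3) -> no change; set of 3 is {3}
Step 4: union(1, 6) -> merged; set of 1 now {1, 6, 8}
Step 5: union(1, 2) -> merged; set of 1 now {1, 2, 5, 6, 8}
Step 6: find(6) -> no change; set of 6 is {1, 2, 5, 6, 8}
Step 7: union(3, 12) -> merged; set of 3 now {3, 12}
Step 8: union(7, 3) -> merged; set of 7 now {3, 7, 12}
Step 9: find(9) -> no change; set of 9 is {9}
Step 10: union(7, 3) -> already same set; set of 7 now {3, 7, 12}
Step 11: find(3) -> no change; set of 3 is {3, 7, 12}
Step 12: find(8) -> no change; set of 8 is {1, 2, 5, 6, 8}
Step 13: union(0, 3) -> merged; set of 0 now {0, 3, 7, 12}
Step 14: find(1) -> no change; set of 1 is {1, 2, 5, 6, 8}
Step 15: find(0) -> no change; set of 0 is {0, 3, 7, 12}
Step 16: union(3, 10) -> merged; set of 3 now {0, 3, 7, 10, 12}
Component of 1: {1, 2, 5, 6, 8}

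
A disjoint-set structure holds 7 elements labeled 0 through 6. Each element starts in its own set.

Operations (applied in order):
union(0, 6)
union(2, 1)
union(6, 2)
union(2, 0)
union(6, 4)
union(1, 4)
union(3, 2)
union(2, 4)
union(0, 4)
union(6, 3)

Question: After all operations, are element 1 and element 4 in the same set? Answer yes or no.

Step 1: union(0, 6) -> merged; set of 0 now {0, 6}
Step 2: union(2, 1) -> merged; set of 2 now {1, 2}
Step 3: union(6, 2) -> merged; set of 6 now {0, 1, 2, 6}
Step 4: union(2, 0) -> already same set; set of 2 now {0, 1, 2, 6}
Step 5: union(6, 4) -> merged; set of 6 now {0, 1, 2, 4, 6}
Step 6: union(1, 4) -> already same set; set of 1 now {0, 1, 2, 4, 6}
Step 7: union(3, 2) -> merged; set of 3 now {0, 1, 2, 3, 4, 6}
Step 8: union(2, 4) -> already same set; set of 2 now {0, 1, 2, 3, 4, 6}
Step 9: union(0, 4) -> already same set; set of 0 now {0, 1, 2, 3, 4, 6}
Step 10: union(6, 3) -> already same set; set of 6 now {0, 1, 2, 3, 4, 6}
Set of 1: {0, 1, 2, 3, 4, 6}; 4 is a member.

Answer: yes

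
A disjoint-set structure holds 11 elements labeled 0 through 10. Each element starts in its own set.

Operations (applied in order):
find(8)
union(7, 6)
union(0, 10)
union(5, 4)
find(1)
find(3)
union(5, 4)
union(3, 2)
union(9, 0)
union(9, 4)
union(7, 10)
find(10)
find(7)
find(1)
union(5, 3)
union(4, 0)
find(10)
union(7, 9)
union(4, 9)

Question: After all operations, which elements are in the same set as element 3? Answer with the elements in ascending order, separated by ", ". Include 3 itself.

Answer: 0, 2, 3, 4, 5, 6, 7, 9, 10

Derivation:
Step 1: find(8) -> no change; set of 8 is {8}
Step 2: union(7, 6) -> merged; set of 7 now {6, 7}
Step 3: union(0, 10) -> merged; set of 0 now {0, 10}
Step 4: union(5, 4) -> merged; set of 5 now {4, 5}
Step 5: find(1) -> no change; set of 1 is {1}
Step 6: find(3) -> no change; set of 3 is {3}
Step 7: union(5, 4) -> already same set; set of 5 now {4, 5}
Step 8: union(3, 2) -> merged; set of 3 now {2, 3}
Step 9: union(9, 0) -> merged; set of 9 now {0, 9, 10}
Step 10: union(9, 4) -> merged; set of 9 now {0, 4, 5, 9, 10}
Step 11: union(7, 10) -> merged; set of 7 now {0, 4, 5, 6, 7, 9, 10}
Step 12: find(10) -> no change; set of 10 is {0, 4, 5, 6, 7, 9, 10}
Step 13: find(7) -> no change; set of 7 is {0, 4, 5, 6, 7, 9, 10}
Step 14: find(1) -> no change; set of 1 is {1}
Step 15: union(5, 3) -> merged; set of 5 now {0, 2, 3, 4, 5, 6, 7, 9, 10}
Step 16: union(4, 0) -> already same set; set of 4 now {0, 2, 3, 4, 5, 6, 7, 9, 10}
Step 17: find(10) -> no change; set of 10 is {0, 2, 3, 4, 5, 6, 7, 9, 10}
Step 18: union(7, 9) -> already same set; set of 7 now {0, 2, 3, 4, 5, 6, 7, 9, 10}
Step 19: union(4, 9) -> already same set; set of 4 now {0, 2, 3, 4, 5, 6, 7, 9, 10}
Component of 3: {0, 2, 3, 4, 5, 6, 7, 9, 10}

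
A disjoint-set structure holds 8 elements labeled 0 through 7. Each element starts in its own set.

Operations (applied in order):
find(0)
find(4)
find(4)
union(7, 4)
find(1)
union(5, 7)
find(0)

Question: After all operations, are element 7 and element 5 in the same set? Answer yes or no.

Step 1: find(0) -> no change; set of 0 is {0}
Step 2: find(4) -> no change; set of 4 is {4}
Step 3: find(4) -> no change; set of 4 is {4}
Step 4: union(7, 4) -> merged; set of 7 now {4, 7}
Step 5: find(1) -> no change; set of 1 is {1}
Step 6: union(5, 7) -> merged; set of 5 now {4, 5, 7}
Step 7: find(0) -> no change; set of 0 is {0}
Set of 7: {4, 5, 7}; 5 is a member.

Answer: yes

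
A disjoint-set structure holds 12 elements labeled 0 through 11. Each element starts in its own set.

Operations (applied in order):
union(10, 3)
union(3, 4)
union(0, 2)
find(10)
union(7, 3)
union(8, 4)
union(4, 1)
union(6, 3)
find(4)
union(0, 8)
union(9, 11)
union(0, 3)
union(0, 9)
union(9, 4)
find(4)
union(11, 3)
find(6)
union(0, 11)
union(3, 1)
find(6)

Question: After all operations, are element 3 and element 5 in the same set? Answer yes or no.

Step 1: union(10, 3) -> merged; set of 10 now {3, 10}
Step 2: union(3, 4) -> merged; set of 3 now {3, 4, 10}
Step 3: union(0, 2) -> merged; set of 0 now {0, 2}
Step 4: find(10) -> no change; set of 10 is {3, 4, 10}
Step 5: union(7, 3) -> merged; set of 7 now {3, 4, 7, 10}
Step 6: union(8, 4) -> merged; set of 8 now {3, 4, 7, 8, 10}
Step 7: union(4, 1) -> merged; set of 4 now {1, 3, 4, 7, 8, 10}
Step 8: union(6, 3) -> merged; set of 6 now {1, 3, 4, 6, 7, 8, 10}
Step 9: find(4) -> no change; set of 4 is {1, 3, 4, 6, 7, 8, 10}
Step 10: union(0, 8) -> merged; set of 0 now {0, 1, 2, 3, 4, 6, 7, 8, 10}
Step 11: union(9, 11) -> merged; set of 9 now {9, 11}
Step 12: union(0, 3) -> already same set; set of 0 now {0, 1, 2, 3, 4, 6, 7, 8, 10}
Step 13: union(0, 9) -> merged; set of 0 now {0, 1, 2, 3, 4, 6, 7, 8, 9, 10, 11}
Step 14: union(9, 4) -> already same set; set of 9 now {0, 1, 2, 3, 4, 6, 7, 8, 9, 10, 11}
Step 15: find(4) -> no change; set of 4 is {0, 1, 2, 3, 4, 6, 7, 8, 9, 10, 11}
Step 16: union(11, 3) -> already same set; set of 11 now {0, 1, 2, 3, 4, 6, 7, 8, 9, 10, 11}
Step 17: find(6) -> no change; set of 6 is {0, 1, 2, 3, 4, 6, 7, 8, 9, 10, 11}
Step 18: union(0, 11) -> already same set; set of 0 now {0, 1, 2, 3, 4, 6, 7, 8, 9, 10, 11}
Step 19: union(3, 1) -> already same set; set of 3 now {0, 1, 2, 3, 4, 6, 7, 8, 9, 10, 11}
Step 20: find(6) -> no change; set of 6 is {0, 1, 2, 3, 4, 6, 7, 8, 9, 10, 11}
Set of 3: {0, 1, 2, 3, 4, 6, 7, 8, 9, 10, 11}; 5 is not a member.

Answer: no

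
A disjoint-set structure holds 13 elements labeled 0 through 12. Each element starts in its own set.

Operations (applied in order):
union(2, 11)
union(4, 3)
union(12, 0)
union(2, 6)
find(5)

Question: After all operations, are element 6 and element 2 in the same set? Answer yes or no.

Answer: yes

Derivation:
Step 1: union(2, 11) -> merged; set of 2 now {2, 11}
Step 2: union(4, 3) -> merged; set of 4 now {3, 4}
Step 3: union(12, 0) -> merged; set of 12 now {0, 12}
Step 4: union(2, 6) -> merged; set of 2 now {2, 6, 11}
Step 5: find(5) -> no change; set of 5 is {5}
Set of 6: {2, 6, 11}; 2 is a member.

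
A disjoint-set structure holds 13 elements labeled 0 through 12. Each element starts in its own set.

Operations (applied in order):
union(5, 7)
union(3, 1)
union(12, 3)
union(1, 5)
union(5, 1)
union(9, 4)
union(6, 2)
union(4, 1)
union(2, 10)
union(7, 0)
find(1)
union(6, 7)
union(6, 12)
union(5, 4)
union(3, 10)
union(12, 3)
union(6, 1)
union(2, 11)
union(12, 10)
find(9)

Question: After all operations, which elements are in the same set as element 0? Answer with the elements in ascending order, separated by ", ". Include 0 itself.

Step 1: union(5, 7) -> merged; set of 5 now {5, 7}
Step 2: union(3, 1) -> merged; set of 3 now {1, 3}
Step 3: union(12, 3) -> merged; set of 12 now {1, 3, 12}
Step 4: union(1, 5) -> merged; set of 1 now {1, 3, 5, 7, 12}
Step 5: union(5, 1) -> already same set; set of 5 now {1, 3, 5, 7, 12}
Step 6: union(9, 4) -> merged; set of 9 now {4, 9}
Step 7: union(6, 2) -> merged; set of 6 now {2, 6}
Step 8: union(4, 1) -> merged; set of 4 now {1, 3, 4, 5, 7, 9, 12}
Step 9: union(2, 10) -> merged; set of 2 now {2, 6, 10}
Step 10: union(7, 0) -> merged; set of 7 now {0, 1, 3, 4, 5, 7, 9, 12}
Step 11: find(1) -> no change; set of 1 is {0, 1, 3, 4, 5, 7, 9, 12}
Step 12: union(6, 7) -> merged; set of 6 now {0, 1, 2, 3, 4, 5, 6, 7, 9, 10, 12}
Step 13: union(6, 12) -> already same set; set of 6 now {0, 1, 2, 3, 4, 5, 6, 7, 9, 10, 12}
Step 14: union(5, 4) -> already same set; set of 5 now {0, 1, 2, 3, 4, 5, 6, 7, 9, 10, 12}
Step 15: union(3, 10) -> already same set; set of 3 now {0, 1, 2, 3, 4, 5, 6, 7, 9, 10, 12}
Step 16: union(12, 3) -> already same set; set of 12 now {0, 1, 2, 3, 4, 5, 6, 7, 9, 10, 12}
Step 17: union(6, 1) -> already same set; set of 6 now {0, 1, 2, 3, 4, 5, 6, 7, 9, 10, 12}
Step 18: union(2, 11) -> merged; set of 2 now {0, 1, 2, 3, 4, 5, 6, 7, 9, 10, 11, 12}
Step 19: union(12, 10) -> already same set; set of 12 now {0, 1, 2, 3, 4, 5, 6, 7, 9, 10, 11, 12}
Step 20: find(9) -> no change; set of 9 is {0, 1, 2, 3, 4, 5, 6, 7, 9, 10, 11, 12}
Component of 0: {0, 1, 2, 3, 4, 5, 6, 7, 9, 10, 11, 12}

Answer: 0, 1, 2, 3, 4, 5, 6, 7, 9, 10, 11, 12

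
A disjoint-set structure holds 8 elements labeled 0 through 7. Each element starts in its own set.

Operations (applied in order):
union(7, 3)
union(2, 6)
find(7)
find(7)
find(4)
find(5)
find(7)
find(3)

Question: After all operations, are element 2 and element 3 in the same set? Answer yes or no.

Step 1: union(7, 3) -> merged; set of 7 now {3, 7}
Step 2: union(2, 6) -> merged; set of 2 now {2, 6}
Step 3: find(7) -> no change; set of 7 is {3, 7}
Step 4: find(7) -> no change; set of 7 is {3, 7}
Step 5: find(4) -> no change; set of 4 is {4}
Step 6: find(5) -> no change; set of 5 is {5}
Step 7: find(7) -> no change; set of 7 is {3, 7}
Step 8: find(3) -> no change; set of 3 is {3, 7}
Set of 2: {2, 6}; 3 is not a member.

Answer: no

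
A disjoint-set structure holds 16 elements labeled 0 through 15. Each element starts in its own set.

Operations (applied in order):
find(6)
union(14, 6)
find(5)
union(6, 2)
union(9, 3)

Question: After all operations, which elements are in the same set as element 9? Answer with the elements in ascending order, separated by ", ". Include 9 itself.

Step 1: find(6) -> no change; set of 6 is {6}
Step 2: union(14, 6) -> merged; set of 14 now {6, 14}
Step 3: find(5) -> no change; set of 5 is {5}
Step 4: union(6, 2) -> merged; set of 6 now {2, 6, 14}
Step 5: union(9, 3) -> merged; set of 9 now {3, 9}
Component of 9: {3, 9}

Answer: 3, 9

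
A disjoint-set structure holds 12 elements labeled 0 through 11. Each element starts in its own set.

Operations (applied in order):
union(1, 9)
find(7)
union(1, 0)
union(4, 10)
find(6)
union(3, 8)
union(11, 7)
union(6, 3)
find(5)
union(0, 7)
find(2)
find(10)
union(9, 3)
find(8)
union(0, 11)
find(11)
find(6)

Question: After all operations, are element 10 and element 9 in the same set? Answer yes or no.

Answer: no

Derivation:
Step 1: union(1, 9) -> merged; set of 1 now {1, 9}
Step 2: find(7) -> no change; set of 7 is {7}
Step 3: union(1, 0) -> merged; set of 1 now {0, 1, 9}
Step 4: union(4, 10) -> merged; set of 4 now {4, 10}
Step 5: find(6) -> no change; set of 6 is {6}
Step 6: union(3, 8) -> merged; set of 3 now {3, 8}
Step 7: union(11, 7) -> merged; set of 11 now {7, 11}
Step 8: union(6, 3) -> merged; set of 6 now {3, 6, 8}
Step 9: find(5) -> no change; set of 5 is {5}
Step 10: union(0, 7) -> merged; set of 0 now {0, 1, 7, 9, 11}
Step 11: find(2) -> no change; set of 2 is {2}
Step 12: find(10) -> no change; set of 10 is {4, 10}
Step 13: union(9, 3) -> merged; set of 9 now {0, 1, 3, 6, 7, 8, 9, 11}
Step 14: find(8) -> no change; set of 8 is {0, 1, 3, 6, 7, 8, 9, 11}
Step 15: union(0, 11) -> already same set; set of 0 now {0, 1, 3, 6, 7, 8, 9, 11}
Step 16: find(11) -> no change; set of 11 is {0, 1, 3, 6, 7, 8, 9, 11}
Step 17: find(6) -> no change; set of 6 is {0, 1, 3, 6, 7, 8, 9, 11}
Set of 10: {4, 10}; 9 is not a member.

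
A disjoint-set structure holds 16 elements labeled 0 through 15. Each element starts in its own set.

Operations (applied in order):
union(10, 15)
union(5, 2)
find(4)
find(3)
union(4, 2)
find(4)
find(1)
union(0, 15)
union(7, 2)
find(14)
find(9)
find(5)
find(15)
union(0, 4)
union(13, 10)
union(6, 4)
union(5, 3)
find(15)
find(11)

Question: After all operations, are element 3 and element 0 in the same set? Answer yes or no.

Step 1: union(10, 15) -> merged; set of 10 now {10, 15}
Step 2: union(5, 2) -> merged; set of 5 now {2, 5}
Step 3: find(4) -> no change; set of 4 is {4}
Step 4: find(3) -> no change; set of 3 is {3}
Step 5: union(4, 2) -> merged; set of 4 now {2, 4, 5}
Step 6: find(4) -> no change; set of 4 is {2, 4, 5}
Step 7: find(1) -> no change; set of 1 is {1}
Step 8: union(0, 15) -> merged; set of 0 now {0, 10, 15}
Step 9: union(7, 2) -> merged; set of 7 now {2, 4, 5, 7}
Step 10: find(14) -> no change; set of 14 is {14}
Step 11: find(9) -> no change; set of 9 is {9}
Step 12: find(5) -> no change; set of 5 is {2, 4, 5, 7}
Step 13: find(15) -> no change; set of 15 is {0, 10, 15}
Step 14: union(0, 4) -> merged; set of 0 now {0, 2, 4, 5, 7, 10, 15}
Step 15: union(13, 10) -> merged; set of 13 now {0, 2, 4, 5, 7, 10, 13, 15}
Step 16: union(6, 4) -> merged; set of 6 now {0, 2, 4, 5, 6, 7, 10, 13, 15}
Step 17: union(5, 3) -> merged; set of 5 now {0, 2, 3, 4, 5, 6, 7, 10, 13, 15}
Step 18: find(15) -> no change; set of 15 is {0, 2, 3, 4, 5, 6, 7, 10, 13, 15}
Step 19: find(11) -> no change; set of 11 is {11}
Set of 3: {0, 2, 3, 4, 5, 6, 7, 10, 13, 15}; 0 is a member.

Answer: yes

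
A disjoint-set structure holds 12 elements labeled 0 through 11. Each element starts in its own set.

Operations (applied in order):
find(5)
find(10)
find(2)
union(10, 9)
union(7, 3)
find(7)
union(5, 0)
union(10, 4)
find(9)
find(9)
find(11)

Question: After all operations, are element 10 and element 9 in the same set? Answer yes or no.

Answer: yes

Derivation:
Step 1: find(5) -> no change; set of 5 is {5}
Step 2: find(10) -> no change; set of 10 is {10}
Step 3: find(2) -> no change; set of 2 is {2}
Step 4: union(10, 9) -> merged; set of 10 now {9, 10}
Step 5: union(7, 3) -> merged; set of 7 now {3, 7}
Step 6: find(7) -> no change; set of 7 is {3, 7}
Step 7: union(5, 0) -> merged; set of 5 now {0, 5}
Step 8: union(10, 4) -> merged; set of 10 now {4, 9, 10}
Step 9: find(9) -> no change; set of 9 is {4, 9, 10}
Step 10: find(9) -> no change; set of 9 is {4, 9, 10}
Step 11: find(11) -> no change; set of 11 is {11}
Set of 10: {4, 9, 10}; 9 is a member.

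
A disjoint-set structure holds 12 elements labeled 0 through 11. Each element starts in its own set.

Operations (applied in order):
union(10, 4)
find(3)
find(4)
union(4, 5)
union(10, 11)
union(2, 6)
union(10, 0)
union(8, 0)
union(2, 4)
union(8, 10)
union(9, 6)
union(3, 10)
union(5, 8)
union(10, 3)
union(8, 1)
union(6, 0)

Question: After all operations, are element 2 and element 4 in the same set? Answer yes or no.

Answer: yes

Derivation:
Step 1: union(10, 4) -> merged; set of 10 now {4, 10}
Step 2: find(3) -> no change; set of 3 is {3}
Step 3: find(4) -> no change; set of 4 is {4, 10}
Step 4: union(4, 5) -> merged; set of 4 now {4, 5, 10}
Step 5: union(10, 11) -> merged; set of 10 now {4, 5, 10, 11}
Step 6: union(2, 6) -> merged; set of 2 now {2, 6}
Step 7: union(10, 0) -> merged; set of 10 now {0, 4, 5, 10, 11}
Step 8: union(8, 0) -> merged; set of 8 now {0, 4, 5, 8, 10, 11}
Step 9: union(2, 4) -> merged; set of 2 now {0, 2, 4, 5, 6, 8, 10, 11}
Step 10: union(8, 10) -> already same set; set of 8 now {0, 2, 4, 5, 6, 8, 10, 11}
Step 11: union(9, 6) -> merged; set of 9 now {0, 2, 4, 5, 6, 8, 9, 10, 11}
Step 12: union(3, 10) -> merged; set of 3 now {0, 2, 3, 4, 5, 6, 8, 9, 10, 11}
Step 13: union(5, 8) -> already same set; set of 5 now {0, 2, 3, 4, 5, 6, 8, 9, 10, 11}
Step 14: union(10, 3) -> already same set; set of 10 now {0, 2, 3, 4, 5, 6, 8, 9, 10, 11}
Step 15: union(8, 1) -> merged; set of 8 now {0, 1, 2, 3, 4, 5, 6, 8, 9, 10, 11}
Step 16: union(6, 0) -> already same set; set of 6 now {0, 1, 2, 3, 4, 5, 6, 8, 9, 10, 11}
Set of 2: {0, 1, 2, 3, 4, 5, 6, 8, 9, 10, 11}; 4 is a member.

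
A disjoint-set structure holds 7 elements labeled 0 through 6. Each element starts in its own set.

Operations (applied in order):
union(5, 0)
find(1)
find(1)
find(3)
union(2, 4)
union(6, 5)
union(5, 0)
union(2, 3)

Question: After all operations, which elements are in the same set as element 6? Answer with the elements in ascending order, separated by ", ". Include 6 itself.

Step 1: union(5, 0) -> merged; set of 5 now {0, 5}
Step 2: find(1) -> no change; set of 1 is {1}
Step 3: find(1) -> no change; set of 1 is {1}
Step 4: find(3) -> no change; set of 3 is {3}
Step 5: union(2, 4) -> merged; set of 2 now {2, 4}
Step 6: union(6, 5) -> merged; set of 6 now {0, 5, 6}
Step 7: union(5, 0) -> already same set; set of 5 now {0, 5, 6}
Step 8: union(2, 3) -> merged; set of 2 now {2, 3, 4}
Component of 6: {0, 5, 6}

Answer: 0, 5, 6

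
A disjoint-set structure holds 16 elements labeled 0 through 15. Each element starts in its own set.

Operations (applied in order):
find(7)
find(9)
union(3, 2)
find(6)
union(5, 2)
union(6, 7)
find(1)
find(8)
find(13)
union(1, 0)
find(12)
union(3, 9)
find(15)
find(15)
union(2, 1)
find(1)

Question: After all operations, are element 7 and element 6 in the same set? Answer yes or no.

Step 1: find(7) -> no change; set of 7 is {7}
Step 2: find(9) -> no change; set of 9 is {9}
Step 3: union(3, 2) -> merged; set of 3 now {2, 3}
Step 4: find(6) -> no change; set of 6 is {6}
Step 5: union(5, 2) -> merged; set of 5 now {2, 3, 5}
Step 6: union(6, 7) -> merged; set of 6 now {6, 7}
Step 7: find(1) -> no change; set of 1 is {1}
Step 8: find(8) -> no change; set of 8 is {8}
Step 9: find(13) -> no change; set of 13 is {13}
Step 10: union(1, 0) -> merged; set of 1 now {0, 1}
Step 11: find(12) -> no change; set of 12 is {12}
Step 12: union(3, 9) -> merged; set of 3 now {2, 3, 5, 9}
Step 13: find(15) -> no change; set of 15 is {15}
Step 14: find(15) -> no change; set of 15 is {15}
Step 15: union(2, 1) -> merged; set of 2 now {0, 1, 2, 3, 5, 9}
Step 16: find(1) -> no change; set of 1 is {0, 1, 2, 3, 5, 9}
Set of 7: {6, 7}; 6 is a member.

Answer: yes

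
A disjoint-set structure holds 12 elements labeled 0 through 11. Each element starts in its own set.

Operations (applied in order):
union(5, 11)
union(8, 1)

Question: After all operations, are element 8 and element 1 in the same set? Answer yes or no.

Step 1: union(5, 11) -> merged; set of 5 now {5, 11}
Step 2: union(8, 1) -> merged; set of 8 now {1, 8}
Set of 8: {1, 8}; 1 is a member.

Answer: yes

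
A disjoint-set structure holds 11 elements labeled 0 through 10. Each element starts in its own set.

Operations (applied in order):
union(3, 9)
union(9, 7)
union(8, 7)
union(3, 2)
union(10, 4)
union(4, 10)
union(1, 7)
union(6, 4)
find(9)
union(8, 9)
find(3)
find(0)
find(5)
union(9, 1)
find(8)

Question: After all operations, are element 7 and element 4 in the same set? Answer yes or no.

Answer: no

Derivation:
Step 1: union(3, 9) -> merged; set of 3 now {3, 9}
Step 2: union(9, 7) -> merged; set of 9 now {3, 7, 9}
Step 3: union(8, 7) -> merged; set of 8 now {3, 7, 8, 9}
Step 4: union(3, 2) -> merged; set of 3 now {2, 3, 7, 8, 9}
Step 5: union(10, 4) -> merged; set of 10 now {4, 10}
Step 6: union(4, 10) -> already same set; set of 4 now {4, 10}
Step 7: union(1, 7) -> merged; set of 1 now {1, 2, 3, 7, 8, 9}
Step 8: union(6, 4) -> merged; set of 6 now {4, 6, 10}
Step 9: find(9) -> no change; set of 9 is {1, 2, 3, 7, 8, 9}
Step 10: union(8, 9) -> already same set; set of 8 now {1, 2, 3, 7, 8, 9}
Step 11: find(3) -> no change; set of 3 is {1, 2, 3, 7, 8, 9}
Step 12: find(0) -> no change; set of 0 is {0}
Step 13: find(5) -> no change; set of 5 is {5}
Step 14: union(9, 1) -> already same set; set of 9 now {1, 2, 3, 7, 8, 9}
Step 15: find(8) -> no change; set of 8 is {1, 2, 3, 7, 8, 9}
Set of 7: {1, 2, 3, 7, 8, 9}; 4 is not a member.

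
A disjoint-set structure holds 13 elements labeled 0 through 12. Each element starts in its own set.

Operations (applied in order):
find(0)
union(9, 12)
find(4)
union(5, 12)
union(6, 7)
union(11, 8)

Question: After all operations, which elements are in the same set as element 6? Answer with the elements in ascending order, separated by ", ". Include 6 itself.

Step 1: find(0) -> no change; set of 0 is {0}
Step 2: union(9, 12) -> merged; set of 9 now {9, 12}
Step 3: find(4) -> no change; set of 4 is {4}
Step 4: union(5, 12) -> merged; set of 5 now {5, 9, 12}
Step 5: union(6, 7) -> merged; set of 6 now {6, 7}
Step 6: union(11, 8) -> merged; set of 11 now {8, 11}
Component of 6: {6, 7}

Answer: 6, 7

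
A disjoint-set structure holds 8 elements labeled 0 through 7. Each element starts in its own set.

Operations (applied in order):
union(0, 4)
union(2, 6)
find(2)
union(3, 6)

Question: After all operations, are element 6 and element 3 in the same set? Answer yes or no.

Step 1: union(0, 4) -> merged; set of 0 now {0, 4}
Step 2: union(2, 6) -> merged; set of 2 now {2, 6}
Step 3: find(2) -> no change; set of 2 is {2, 6}
Step 4: union(3, 6) -> merged; set of 3 now {2, 3, 6}
Set of 6: {2, 3, 6}; 3 is a member.

Answer: yes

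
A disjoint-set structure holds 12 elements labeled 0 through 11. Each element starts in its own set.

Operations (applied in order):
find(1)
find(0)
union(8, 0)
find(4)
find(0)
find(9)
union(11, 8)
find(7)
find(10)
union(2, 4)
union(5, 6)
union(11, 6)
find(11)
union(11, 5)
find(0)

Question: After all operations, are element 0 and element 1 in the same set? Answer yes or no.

Answer: no

Derivation:
Step 1: find(1) -> no change; set of 1 is {1}
Step 2: find(0) -> no change; set of 0 is {0}
Step 3: union(8, 0) -> merged; set of 8 now {0, 8}
Step 4: find(4) -> no change; set of 4 is {4}
Step 5: find(0) -> no change; set of 0 is {0, 8}
Step 6: find(9) -> no change; set of 9 is {9}
Step 7: union(11, 8) -> merged; set of 11 now {0, 8, 11}
Step 8: find(7) -> no change; set of 7 is {7}
Step 9: find(10) -> no change; set of 10 is {10}
Step 10: union(2, 4) -> merged; set of 2 now {2, 4}
Step 11: union(5, 6) -> merged; set of 5 now {5, 6}
Step 12: union(11, 6) -> merged; set of 11 now {0, 5, 6, 8, 11}
Step 13: find(11) -> no change; set of 11 is {0, 5, 6, 8, 11}
Step 14: union(11, 5) -> already same set; set of 11 now {0, 5, 6, 8, 11}
Step 15: find(0) -> no change; set of 0 is {0, 5, 6, 8, 11}
Set of 0: {0, 5, 6, 8, 11}; 1 is not a member.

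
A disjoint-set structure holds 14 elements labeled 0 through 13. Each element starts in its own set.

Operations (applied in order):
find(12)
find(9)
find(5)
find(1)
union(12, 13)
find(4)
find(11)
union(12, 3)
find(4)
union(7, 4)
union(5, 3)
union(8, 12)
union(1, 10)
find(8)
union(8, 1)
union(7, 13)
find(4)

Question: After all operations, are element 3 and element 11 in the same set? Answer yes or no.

Answer: no

Derivation:
Step 1: find(12) -> no change; set of 12 is {12}
Step 2: find(9) -> no change; set of 9 is {9}
Step 3: find(5) -> no change; set of 5 is {5}
Step 4: find(1) -> no change; set of 1 is {1}
Step 5: union(12, 13) -> merged; set of 12 now {12, 13}
Step 6: find(4) -> no change; set of 4 is {4}
Step 7: find(11) -> no change; set of 11 is {11}
Step 8: union(12, 3) -> merged; set of 12 now {3, 12, 13}
Step 9: find(4) -> no change; set of 4 is {4}
Step 10: union(7, 4) -> merged; set of 7 now {4, 7}
Step 11: union(5, 3) -> merged; set of 5 now {3, 5, 12, 13}
Step 12: union(8, 12) -> merged; set of 8 now {3, 5, 8, 12, 13}
Step 13: union(1, 10) -> merged; set of 1 now {1, 10}
Step 14: find(8) -> no change; set of 8 is {3, 5, 8, 12, 13}
Step 15: union(8, 1) -> merged; set of 8 now {1, 3, 5, 8, 10, 12, 13}
Step 16: union(7, 13) -> merged; set of 7 now {1, 3, 4, 5, 7, 8, 10, 12, 13}
Step 17: find(4) -> no change; set of 4 is {1, 3, 4, 5, 7, 8, 10, 12, 13}
Set of 3: {1, 3, 4, 5, 7, 8, 10, 12, 13}; 11 is not a member.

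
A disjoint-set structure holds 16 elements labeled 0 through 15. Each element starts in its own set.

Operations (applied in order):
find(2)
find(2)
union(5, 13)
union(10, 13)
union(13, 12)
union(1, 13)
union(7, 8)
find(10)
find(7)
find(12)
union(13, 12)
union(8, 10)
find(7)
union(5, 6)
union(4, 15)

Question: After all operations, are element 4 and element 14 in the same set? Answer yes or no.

Answer: no

Derivation:
Step 1: find(2) -> no change; set of 2 is {2}
Step 2: find(2) -> no change; set of 2 is {2}
Step 3: union(5, 13) -> merged; set of 5 now {5, 13}
Step 4: union(10, 13) -> merged; set of 10 now {5, 10, 13}
Step 5: union(13, 12) -> merged; set of 13 now {5, 10, 12, 13}
Step 6: union(1, 13) -> merged; set of 1 now {1, 5, 10, 12, 13}
Step 7: union(7, 8) -> merged; set of 7 now {7, 8}
Step 8: find(10) -> no change; set of 10 is {1, 5, 10, 12, 13}
Step 9: find(7) -> no change; set of 7 is {7, 8}
Step 10: find(12) -> no change; set of 12 is {1, 5, 10, 12, 13}
Step 11: union(13, 12) -> already same set; set of 13 now {1, 5, 10, 12, 13}
Step 12: union(8, 10) -> merged; set of 8 now {1, 5, 7, 8, 10, 12, 13}
Step 13: find(7) -> no change; set of 7 is {1, 5, 7, 8, 10, 12, 13}
Step 14: union(5, 6) -> merged; set of 5 now {1, 5, 6, 7, 8, 10, 12, 13}
Step 15: union(4, 15) -> merged; set of 4 now {4, 15}
Set of 4: {4, 15}; 14 is not a member.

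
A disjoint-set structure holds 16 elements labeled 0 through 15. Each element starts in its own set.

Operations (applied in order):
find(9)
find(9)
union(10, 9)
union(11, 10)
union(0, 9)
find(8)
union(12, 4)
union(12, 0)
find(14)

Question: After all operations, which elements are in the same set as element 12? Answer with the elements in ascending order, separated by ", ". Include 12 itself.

Step 1: find(9) -> no change; set of 9 is {9}
Step 2: find(9) -> no change; set of 9 is {9}
Step 3: union(10, 9) -> merged; set of 10 now {9, 10}
Step 4: union(11, 10) -> merged; set of 11 now {9, 10, 11}
Step 5: union(0, 9) -> merged; set of 0 now {0, 9, 10, 11}
Step 6: find(8) -> no change; set of 8 is {8}
Step 7: union(12, 4) -> merged; set of 12 now {4, 12}
Step 8: union(12, 0) -> merged; set of 12 now {0, 4, 9, 10, 11, 12}
Step 9: find(14) -> no change; set of 14 is {14}
Component of 12: {0, 4, 9, 10, 11, 12}

Answer: 0, 4, 9, 10, 11, 12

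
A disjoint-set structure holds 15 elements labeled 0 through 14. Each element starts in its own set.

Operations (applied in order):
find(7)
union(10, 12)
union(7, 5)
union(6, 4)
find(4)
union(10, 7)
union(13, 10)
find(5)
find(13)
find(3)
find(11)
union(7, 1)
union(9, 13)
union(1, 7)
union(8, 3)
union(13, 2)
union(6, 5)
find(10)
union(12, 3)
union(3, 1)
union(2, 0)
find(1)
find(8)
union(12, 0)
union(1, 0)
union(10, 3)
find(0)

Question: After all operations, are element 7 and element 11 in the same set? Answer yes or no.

Answer: no

Derivation:
Step 1: find(7) -> no change; set of 7 is {7}
Step 2: union(10, 12) -> merged; set of 10 now {10, 12}
Step 3: union(7, 5) -> merged; set of 7 now {5, 7}
Step 4: union(6, 4) -> merged; set of 6 now {4, 6}
Step 5: find(4) -> no change; set of 4 is {4, 6}
Step 6: union(10, 7) -> merged; set of 10 now {5, 7, 10, 12}
Step 7: union(13, 10) -> merged; set of 13 now {5, 7, 10, 12, 13}
Step 8: find(5) -> no change; set of 5 is {5, 7, 10, 12, 13}
Step 9: find(13) -> no change; set of 13 is {5, 7, 10, 12, 13}
Step 10: find(3) -> no change; set of 3 is {3}
Step 11: find(11) -> no change; set of 11 is {11}
Step 12: union(7, 1) -> merged; set of 7 now {1, 5, 7, 10, 12, 13}
Step 13: union(9, 13) -> merged; set of 9 now {1, 5, 7, 9, 10, 12, 13}
Step 14: union(1, 7) -> already same set; set of 1 now {1, 5, 7, 9, 10, 12, 13}
Step 15: union(8, 3) -> merged; set of 8 now {3, 8}
Step 16: union(13, 2) -> merged; set of 13 now {1, 2, 5, 7, 9, 10, 12, 13}
Step 17: union(6, 5) -> merged; set of 6 now {1, 2, 4, 5, 6, 7, 9, 10, 12, 13}
Step 18: find(10) -> no change; set of 10 is {1, 2, 4, 5, 6, 7, 9, 10, 12, 13}
Step 19: union(12, 3) -> merged; set of 12 now {1, 2, 3, 4, 5, 6, 7, 8, 9, 10, 12, 13}
Step 20: union(3, 1) -> already same set; set of 3 now {1, 2, 3, 4, 5, 6, 7, 8, 9, 10, 12, 13}
Step 21: union(2, 0) -> merged; set of 2 now {0, 1, 2, 3, 4, 5, 6, 7, 8, 9, 10, 12, 13}
Step 22: find(1) -> no change; set of 1 is {0, 1, 2, 3, 4, 5, 6, 7, 8, 9, 10, 12, 13}
Step 23: find(8) -> no change; set of 8 is {0, 1, 2, 3, 4, 5, 6, 7, 8, 9, 10, 12, 13}
Step 24: union(12, 0) -> already same set; set of 12 now {0, 1, 2, 3, 4, 5, 6, 7, 8, 9, 10, 12, 13}
Step 25: union(1, 0) -> already same set; set of 1 now {0, 1, 2, 3, 4, 5, 6, 7, 8, 9, 10, 12, 13}
Step 26: union(10, 3) -> already same set; set of 10 now {0, 1, 2, 3, 4, 5, 6, 7, 8, 9, 10, 12, 13}
Step 27: find(0) -> no change; set of 0 is {0, 1, 2, 3, 4, 5, 6, 7, 8, 9, 10, 12, 13}
Set of 7: {0, 1, 2, 3, 4, 5, 6, 7, 8, 9, 10, 12, 13}; 11 is not a member.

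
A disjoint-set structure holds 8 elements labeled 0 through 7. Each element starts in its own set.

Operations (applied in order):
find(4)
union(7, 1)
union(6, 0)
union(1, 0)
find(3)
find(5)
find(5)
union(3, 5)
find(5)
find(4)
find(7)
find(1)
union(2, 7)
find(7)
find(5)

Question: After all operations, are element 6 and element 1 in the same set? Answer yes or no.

Step 1: find(4) -> no change; set of 4 is {4}
Step 2: union(7, 1) -> merged; set of 7 now {1, 7}
Step 3: union(6, 0) -> merged; set of 6 now {0, 6}
Step 4: union(1, 0) -> merged; set of 1 now {0, 1, 6, 7}
Step 5: find(3) -> no change; set of 3 is {3}
Step 6: find(5) -> no change; set of 5 is {5}
Step 7: find(5) -> no change; set of 5 is {5}
Step 8: union(3, 5) -> merged; set of 3 now {3, 5}
Step 9: find(5) -> no change; set of 5 is {3, 5}
Step 10: find(4) -> no change; set of 4 is {4}
Step 11: find(7) -> no change; set of 7 is {0, 1, 6, 7}
Step 12: find(1) -> no change; set of 1 is {0, 1, 6, 7}
Step 13: union(2, 7) -> merged; set of 2 now {0, 1, 2, 6, 7}
Step 14: find(7) -> no change; set of 7 is {0, 1, 2, 6, 7}
Step 15: find(5) -> no change; set of 5 is {3, 5}
Set of 6: {0, 1, 2, 6, 7}; 1 is a member.

Answer: yes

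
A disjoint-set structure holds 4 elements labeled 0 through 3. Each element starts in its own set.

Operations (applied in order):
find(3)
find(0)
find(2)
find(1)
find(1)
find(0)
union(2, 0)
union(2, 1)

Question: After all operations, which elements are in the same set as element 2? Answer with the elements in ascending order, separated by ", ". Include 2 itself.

Step 1: find(3) -> no change; set of 3 is {3}
Step 2: find(0) -> no change; set of 0 is {0}
Step 3: find(2) -> no change; set of 2 is {2}
Step 4: find(1) -> no change; set of 1 is {1}
Step 5: find(1) -> no change; set of 1 is {1}
Step 6: find(0) -> no change; set of 0 is {0}
Step 7: union(2, 0) -> merged; set of 2 now {0, 2}
Step 8: union(2, 1) -> merged; set of 2 now {0, 1, 2}
Component of 2: {0, 1, 2}

Answer: 0, 1, 2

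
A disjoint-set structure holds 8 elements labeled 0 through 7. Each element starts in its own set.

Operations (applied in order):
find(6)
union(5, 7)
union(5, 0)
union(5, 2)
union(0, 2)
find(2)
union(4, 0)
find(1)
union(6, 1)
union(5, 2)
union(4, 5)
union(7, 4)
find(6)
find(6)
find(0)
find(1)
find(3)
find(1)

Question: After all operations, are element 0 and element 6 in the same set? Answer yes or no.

Answer: no

Derivation:
Step 1: find(6) -> no change; set of 6 is {6}
Step 2: union(5, 7) -> merged; set of 5 now {5, 7}
Step 3: union(5, 0) -> merged; set of 5 now {0, 5, 7}
Step 4: union(5, 2) -> merged; set of 5 now {0, 2, 5, 7}
Step 5: union(0, 2) -> already same set; set of 0 now {0, 2, 5, 7}
Step 6: find(2) -> no change; set of 2 is {0, 2, 5, 7}
Step 7: union(4, 0) -> merged; set of 4 now {0, 2, 4, 5, 7}
Step 8: find(1) -> no change; set of 1 is {1}
Step 9: union(6, 1) -> merged; set of 6 now {1, 6}
Step 10: union(5, 2) -> already same set; set of 5 now {0, 2, 4, 5, 7}
Step 11: union(4, 5) -> already same set; set of 4 now {0, 2, 4, 5, 7}
Step 12: union(7, 4) -> already same set; set of 7 now {0, 2, 4, 5, 7}
Step 13: find(6) -> no change; set of 6 is {1, 6}
Step 14: find(6) -> no change; set of 6 is {1, 6}
Step 15: find(0) -> no change; set of 0 is {0, 2, 4, 5, 7}
Step 16: find(1) -> no change; set of 1 is {1, 6}
Step 17: find(3) -> no change; set of 3 is {3}
Step 18: find(1) -> no change; set of 1 is {1, 6}
Set of 0: {0, 2, 4, 5, 7}; 6 is not a member.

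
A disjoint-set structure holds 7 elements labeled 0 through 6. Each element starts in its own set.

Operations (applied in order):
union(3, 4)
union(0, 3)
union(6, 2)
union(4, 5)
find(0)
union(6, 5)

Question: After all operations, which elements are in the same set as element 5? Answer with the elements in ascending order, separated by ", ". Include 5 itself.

Step 1: union(3, 4) -> merged; set of 3 now {3, 4}
Step 2: union(0, 3) -> merged; set of 0 now {0, 3, 4}
Step 3: union(6, 2) -> merged; set of 6 now {2, 6}
Step 4: union(4, 5) -> merged; set of 4 now {0, 3, 4, 5}
Step 5: find(0) -> no change; set of 0 is {0, 3, 4, 5}
Step 6: union(6, 5) -> merged; set of 6 now {0, 2, 3, 4, 5, 6}
Component of 5: {0, 2, 3, 4, 5, 6}

Answer: 0, 2, 3, 4, 5, 6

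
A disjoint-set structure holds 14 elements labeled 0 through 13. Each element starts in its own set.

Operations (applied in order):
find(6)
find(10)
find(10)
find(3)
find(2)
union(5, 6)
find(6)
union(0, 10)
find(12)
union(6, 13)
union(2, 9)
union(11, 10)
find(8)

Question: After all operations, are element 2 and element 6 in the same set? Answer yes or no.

Step 1: find(6) -> no change; set of 6 is {6}
Step 2: find(10) -> no change; set of 10 is {10}
Step 3: find(10) -> no change; set of 10 is {10}
Step 4: find(3) -> no change; set of 3 is {3}
Step 5: find(2) -> no change; set of 2 is {2}
Step 6: union(5, 6) -> merged; set of 5 now {5, 6}
Step 7: find(6) -> no change; set of 6 is {5, 6}
Step 8: union(0, 10) -> merged; set of 0 now {0, 10}
Step 9: find(12) -> no change; set of 12 is {12}
Step 10: union(6, 13) -> merged; set of 6 now {5, 6, 13}
Step 11: union(2, 9) -> merged; set of 2 now {2, 9}
Step 12: union(11, 10) -> merged; set of 11 now {0, 10, 11}
Step 13: find(8) -> no change; set of 8 is {8}
Set of 2: {2, 9}; 6 is not a member.

Answer: no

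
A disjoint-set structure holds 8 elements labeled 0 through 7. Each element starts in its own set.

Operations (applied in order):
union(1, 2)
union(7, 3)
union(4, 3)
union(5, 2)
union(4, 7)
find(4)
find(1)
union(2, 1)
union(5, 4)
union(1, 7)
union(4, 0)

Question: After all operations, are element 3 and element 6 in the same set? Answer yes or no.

Step 1: union(1, 2) -> merged; set of 1 now {1, 2}
Step 2: union(7, 3) -> merged; set of 7 now {3, 7}
Step 3: union(4, 3) -> merged; set of 4 now {3, 4, 7}
Step 4: union(5, 2) -> merged; set of 5 now {1, 2, 5}
Step 5: union(4, 7) -> already same set; set of 4 now {3, 4, 7}
Step 6: find(4) -> no change; set of 4 is {3, 4, 7}
Step 7: find(1) -> no change; set of 1 is {1, 2, 5}
Step 8: union(2, 1) -> already same set; set of 2 now {1, 2, 5}
Step 9: union(5, 4) -> merged; set of 5 now {1, 2, 3, 4, 5, 7}
Step 10: union(1, 7) -> already same set; set of 1 now {1, 2, 3, 4, 5, 7}
Step 11: union(4, 0) -> merged; set of 4 now {0, 1, 2, 3, 4, 5, 7}
Set of 3: {0, 1, 2, 3, 4, 5, 7}; 6 is not a member.

Answer: no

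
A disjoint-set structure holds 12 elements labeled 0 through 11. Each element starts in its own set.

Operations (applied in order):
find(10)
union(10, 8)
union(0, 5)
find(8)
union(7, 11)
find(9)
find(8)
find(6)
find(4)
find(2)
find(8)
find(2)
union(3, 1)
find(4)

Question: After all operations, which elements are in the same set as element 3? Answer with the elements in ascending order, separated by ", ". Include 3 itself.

Answer: 1, 3

Derivation:
Step 1: find(10) -> no change; set of 10 is {10}
Step 2: union(10, 8) -> merged; set of 10 now {8, 10}
Step 3: union(0, 5) -> merged; set of 0 now {0, 5}
Step 4: find(8) -> no change; set of 8 is {8, 10}
Step 5: union(7, 11) -> merged; set of 7 now {7, 11}
Step 6: find(9) -> no change; set of 9 is {9}
Step 7: find(8) -> no change; set of 8 is {8, 10}
Step 8: find(6) -> no change; set of 6 is {6}
Step 9: find(4) -> no change; set of 4 is {4}
Step 10: find(2) -> no change; set of 2 is {2}
Step 11: find(8) -> no change; set of 8 is {8, 10}
Step 12: find(2) -> no change; set of 2 is {2}
Step 13: union(3, 1) -> merged; set of 3 now {1, 3}
Step 14: find(4) -> no change; set of 4 is {4}
Component of 3: {1, 3}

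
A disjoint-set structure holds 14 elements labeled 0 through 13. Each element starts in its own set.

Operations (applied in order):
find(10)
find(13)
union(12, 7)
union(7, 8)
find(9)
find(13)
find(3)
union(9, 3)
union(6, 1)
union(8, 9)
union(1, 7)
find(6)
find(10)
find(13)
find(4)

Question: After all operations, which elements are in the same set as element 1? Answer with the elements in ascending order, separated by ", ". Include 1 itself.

Answer: 1, 3, 6, 7, 8, 9, 12

Derivation:
Step 1: find(10) -> no change; set of 10 is {10}
Step 2: find(13) -> no change; set of 13 is {13}
Step 3: union(12, 7) -> merged; set of 12 now {7, 12}
Step 4: union(7, 8) -> merged; set of 7 now {7, 8, 12}
Step 5: find(9) -> no change; set of 9 is {9}
Step 6: find(13) -> no change; set of 13 is {13}
Step 7: find(3) -> no change; set of 3 is {3}
Step 8: union(9, 3) -> merged; set of 9 now {3, 9}
Step 9: union(6, 1) -> merged; set of 6 now {1, 6}
Step 10: union(8, 9) -> merged; set of 8 now {3, 7, 8, 9, 12}
Step 11: union(1, 7) -> merged; set of 1 now {1, 3, 6, 7, 8, 9, 12}
Step 12: find(6) -> no change; set of 6 is {1, 3, 6, 7, 8, 9, 12}
Step 13: find(10) -> no change; set of 10 is {10}
Step 14: find(13) -> no change; set of 13 is {13}
Step 15: find(4) -> no change; set of 4 is {4}
Component of 1: {1, 3, 6, 7, 8, 9, 12}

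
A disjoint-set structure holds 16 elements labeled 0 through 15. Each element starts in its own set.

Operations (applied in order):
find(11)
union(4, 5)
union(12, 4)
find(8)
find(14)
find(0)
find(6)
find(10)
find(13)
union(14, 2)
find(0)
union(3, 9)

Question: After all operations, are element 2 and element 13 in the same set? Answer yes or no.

Answer: no

Derivation:
Step 1: find(11) -> no change; set of 11 is {11}
Step 2: union(4, 5) -> merged; set of 4 now {4, 5}
Step 3: union(12, 4) -> merged; set of 12 now {4, 5, 12}
Step 4: find(8) -> no change; set of 8 is {8}
Step 5: find(14) -> no change; set of 14 is {14}
Step 6: find(0) -> no change; set of 0 is {0}
Step 7: find(6) -> no change; set of 6 is {6}
Step 8: find(10) -> no change; set of 10 is {10}
Step 9: find(13) -> no change; set of 13 is {13}
Step 10: union(14, 2) -> merged; set of 14 now {2, 14}
Step 11: find(0) -> no change; set of 0 is {0}
Step 12: union(3, 9) -> merged; set of 3 now {3, 9}
Set of 2: {2, 14}; 13 is not a member.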